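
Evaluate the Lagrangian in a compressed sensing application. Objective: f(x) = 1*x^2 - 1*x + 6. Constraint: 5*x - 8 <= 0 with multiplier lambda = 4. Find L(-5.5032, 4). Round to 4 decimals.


Step 1: Evaluate f(x).
f(-5.5032) = 1*(-5.5032)^2 - 1*(-5.5032) + 6 = 41.7884
Step 2: Evaluate g(x).
g(-5.5032) = 5*-5.5032 - 8 = -35.516
Step 3: Compute Lagrangian.
L = 41.7884 + 4*-35.516 = -100.2756


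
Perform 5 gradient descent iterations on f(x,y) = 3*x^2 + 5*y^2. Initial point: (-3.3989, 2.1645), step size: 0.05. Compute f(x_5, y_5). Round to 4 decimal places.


Gradient descent on f(x,y) = 3*x^2 + 5*y^2.
Starting point: (-3.3989, 2.1645), alpha = 0.05
Step 1: grad_x = 2*3*-3.3989 = -20.3934, grad_y = 2*5*2.1645 = 21.645
  x_1 = -3.3989 - 0.05*-20.3934 = -2.3792
  y_1 = 2.1645 - 0.05*21.645 = 1.0823
Step 2: grad_x = 2*3*-2.3792 = -14.2754, grad_y = 2*5*1.0823 = 10.8225
  x_2 = -2.3792 - 0.05*-14.2754 = -1.6655
  y_2 = 1.0823 - 0.05*10.8225 = 0.5411
Step 3: grad_x = 2*3*-1.6655 = -9.9928, grad_y = 2*5*0.5411 = 5.4113
  x_3 = -1.6655 - 0.05*-9.9928 = -1.1658
  y_3 = 0.5411 - 0.05*5.4113 = 0.2706
Step 4: grad_x = 2*3*-1.1658 = -6.9949, grad_y = 2*5*0.2706 = 2.7056
  x_4 = -1.1658 - 0.05*-6.9949 = -0.8161
  y_4 = 0.2706 - 0.05*2.7056 = 0.1353
Step 5: grad_x = 2*3*-0.8161 = -4.8965, grad_y = 2*5*0.1353 = 1.3528
  x_5 = -0.8161 - 0.05*-4.8965 = -0.5713
  y_5 = 0.1353 - 0.05*1.3528 = 0.0676
f(-0.5713, 0.0676) = 3*(-0.5713)^2 + 5*0.0676^2 = 1.0019


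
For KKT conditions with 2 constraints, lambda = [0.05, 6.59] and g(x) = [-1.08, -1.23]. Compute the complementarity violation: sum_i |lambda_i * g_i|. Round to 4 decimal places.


KKT complementary slackness check:
lambda_1 * g_1 = 0.05 * -1.08 = -0.054
lambda_2 * g_2 = 6.59 * -1.23 = -8.1057
Total violation = 0.054 + 8.1057 = 8.1597


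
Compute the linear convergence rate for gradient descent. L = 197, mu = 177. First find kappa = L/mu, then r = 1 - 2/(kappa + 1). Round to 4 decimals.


Step 1: Compute the condition number.
kappa = L/mu = 197/177 = 1.113
Step 2: Compute the convergence rate.
r = 1 - 2/(kappa + 1) = 1 - 2*mu/(L + mu) = (L - mu)/(L + mu) = 20/374 = 0.0535


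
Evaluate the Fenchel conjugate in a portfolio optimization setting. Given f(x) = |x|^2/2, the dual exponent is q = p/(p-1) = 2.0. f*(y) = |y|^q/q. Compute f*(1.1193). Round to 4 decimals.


The conjugate exponent q satisfies 1/p + 1/q = 1.
p = 2, so q = 2/(2 - 1) = 2.0
|y|^q = 1.1193^2.0 = 1.2528
f*(1.1193) = 1.2528 / 2.0 = 0.6264


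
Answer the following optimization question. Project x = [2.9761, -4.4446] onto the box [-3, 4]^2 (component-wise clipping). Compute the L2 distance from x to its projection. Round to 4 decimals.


Project each component onto [-3, 4].
clip(2.9761) = 2.9761, clip(-4.4446) = -3.0
Projection = [2.9761, -3.0]
Squared diffs: [0.0, 2.0869]
Distance = sqrt(2.0869) = 1.4446


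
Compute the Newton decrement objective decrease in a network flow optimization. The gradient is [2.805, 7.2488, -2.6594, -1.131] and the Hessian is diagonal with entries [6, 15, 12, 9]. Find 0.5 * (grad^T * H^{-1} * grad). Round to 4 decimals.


Step 1: H is diagonal, so H^(-1) * g = [0.4675, 0.4833, -0.2216, -0.1257].
Step 2: g^T H^(-1) g = sum_i g_i^2 / H_ii
  = (2.805)^2/6 + (7.2488)^2/15 + (-2.6594)^2/12 + (-1.131)^2/9
  = 1.3113 + 3.503 + 0.5894 + 0.1421 = 5.5458
Step 3: Objective decrease = 0.5 * g^T H^(-1) g = 2.7729


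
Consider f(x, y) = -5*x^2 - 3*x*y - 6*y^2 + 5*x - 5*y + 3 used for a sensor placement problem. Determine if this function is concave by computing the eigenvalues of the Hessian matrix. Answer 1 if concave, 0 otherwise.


The Hessian of f(x,y) = -5*x^2 - 3*x*y - 6*y^2 + 5*x - 5*y + 3 is:
H = [[-10, -3], [-3, -12]]
Trace = -10 - 12 = -22
Determinant = -10*-12 - (-3)^2 = 111
Discriminant = (-22)^2 - 4*111 = 40.0
Eigenvalues: lambda_1 = -14.1623, lambda_2 = -7.8377
The function is concave.

1


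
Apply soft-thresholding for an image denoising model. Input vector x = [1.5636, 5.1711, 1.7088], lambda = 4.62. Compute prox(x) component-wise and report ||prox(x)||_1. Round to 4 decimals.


Soft-thresholding with lambda = 4.62:
prox(1.5636) = sign(1.5636)*max(|1.5636| - 4.62, 0) = 0.0
prox(5.1711) = sign(5.1711)*max(|5.1711| - 4.62, 0) = 0.5511
prox(1.7088) = sign(1.7088)*max(|1.7088| - 4.62, 0) = 0.0
prox(x) = [0.0, 0.5511, 0.0]
||prox(x)||_1 = 0.0 + 0.5511 + 0.0 = 0.5511


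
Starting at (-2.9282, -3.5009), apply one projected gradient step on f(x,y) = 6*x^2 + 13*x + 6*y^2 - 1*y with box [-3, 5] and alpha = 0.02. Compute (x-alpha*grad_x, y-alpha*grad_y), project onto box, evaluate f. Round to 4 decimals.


Step 1: Compute gradient at (-2.9282, -3.5009).
grad_x = 2*6*-2.9282 + 13 = -22.1384
grad_y = 2*6*-3.5009 - 1 = -43.0108
Step 2: Gradient step.
x_raw = -2.9282 - 0.02*-22.1384 = -2.4854
y_raw = -3.5009 - 0.02*-43.0108 = -2.6407
Step 3: Project onto [-3, 5].
x_proj = clip(-2.4854) = -2.4854
y_proj = clip(-2.6407) = -2.6407
Step 4: Evaluate f.
f(-2.4854, -2.6407) = 49.2336


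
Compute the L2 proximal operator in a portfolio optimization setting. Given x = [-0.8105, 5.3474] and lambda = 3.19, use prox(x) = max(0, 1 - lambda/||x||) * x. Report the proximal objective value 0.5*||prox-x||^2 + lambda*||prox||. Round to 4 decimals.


Step 1: Compute ||x||.
||x|| = 5.4085
Step 2: Compute scaling factor.
scale = max(0, 1 - 3.19/5.4085) = 0.4102
Step 3: prox(x) = [-0.3325, 2.1934]
||prox(x)|| = 2.2185
Step 4: Proximal objective.
0.5*||prox-x||^2 = 5.0881
lambda*||prox|| = 7.077
Total = 12.165


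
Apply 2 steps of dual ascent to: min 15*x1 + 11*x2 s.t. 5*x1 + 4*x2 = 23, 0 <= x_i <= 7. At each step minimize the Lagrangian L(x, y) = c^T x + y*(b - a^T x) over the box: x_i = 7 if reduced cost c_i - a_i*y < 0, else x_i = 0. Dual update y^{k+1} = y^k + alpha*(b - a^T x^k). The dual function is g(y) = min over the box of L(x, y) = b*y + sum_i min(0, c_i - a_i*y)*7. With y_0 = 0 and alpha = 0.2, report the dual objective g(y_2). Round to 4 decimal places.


Dual ascent for LP: min 15*x1 + 11*x2, 5*x1 + 4*x2 = 23, 0 <= x_i <= 7
Step 1: y^k = 0.0, reduced costs: (15.0, 11.0)
  x^k = (0.0, 0.0), subgradient = b - a^T x = 23.0
  y^{k+1} = 0.0 + 0.2*23.0 = 4.6
Step 2: y^k = 4.6, reduced costs: (-8.0, -7.4)
  x^k = (7.0, 7.0), subgradient = b - a^T x = -40.0
  y^{k+1} = 4.6 + 0.2*-40.0 = -3.4
Dual objective at y_2 = -3.4: reduced costs (32.0, 24.6), box minimizer x = (0.0, 0.0)
g(y_2) = b*y + (c1 - a1*y)*x1 + (c2 - a2*y)*x2 = 23*(-3.4) + 32.0*0.0 + 24.6*0.0 = -78.2 + 0.0 + 0.0 = -78.2


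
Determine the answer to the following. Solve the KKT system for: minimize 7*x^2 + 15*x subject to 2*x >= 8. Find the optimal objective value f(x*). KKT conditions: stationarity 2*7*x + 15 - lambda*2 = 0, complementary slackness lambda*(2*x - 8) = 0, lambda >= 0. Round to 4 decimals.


Step 1: Try lambda = 0 (constraint inactive).
x_unc = -15/(2*7) = -1.0714
Check: 2*-1.0714 = -2.1428 < 8 -- violated!
Step 2: Constraint must be active: 2*x = 8
x* = 8/2 = 4.0
lambda = (2*7*4.0 + 15)/2 = 35.5
Step 3: Compute optimal value.
f(x*) = 7*4.0^2 + 15*4.0 = 172.0


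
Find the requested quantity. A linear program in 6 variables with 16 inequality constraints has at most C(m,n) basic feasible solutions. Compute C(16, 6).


Each vertex corresponds to some choice of n active constraints out of m, so the number of vertices is at most C(m, n) = m! / (n!(m-n)!).
m = 16, n = 6
Numerator: 16 * 15 * 14 * 13 * 12 * 11
Denominator: 6! = 720
C(16, 6) = 8008


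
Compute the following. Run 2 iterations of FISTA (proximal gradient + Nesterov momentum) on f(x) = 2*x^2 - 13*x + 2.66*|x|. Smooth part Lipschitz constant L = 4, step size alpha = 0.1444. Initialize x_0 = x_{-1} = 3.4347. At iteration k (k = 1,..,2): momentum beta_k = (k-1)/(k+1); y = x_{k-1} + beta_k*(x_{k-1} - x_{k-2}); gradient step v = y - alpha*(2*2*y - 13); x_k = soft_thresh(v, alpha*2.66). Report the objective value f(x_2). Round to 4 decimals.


FISTA on f(x) = 2*x^2 - 13*x + 2.66*|x|
L = 4, alpha = 0.1444
Iteration 1: beta = 0.0, y = 3.4347 + 0.0*(3.4347 - 3.4347) = 3.4347
  grad(y) = 0.7388, v = y - alpha*grad = 3.328
  prox(v) = soft_thresh(3.328, 0.3841) = 2.9439
Iteration 2: beta = 0.3333, y = 2.9439 + 0.3333*(2.9439 - 3.4347) = 2.7803
  grad(y) = -1.8787, v = y - alpha*grad = 3.0516
  prox(v) = soft_thresh(3.0516, 0.3841) = 2.6675
f(x_2) = 2*2.6675^2 - 13*2.6675 + 2.66*|2.6675| = -13.3508


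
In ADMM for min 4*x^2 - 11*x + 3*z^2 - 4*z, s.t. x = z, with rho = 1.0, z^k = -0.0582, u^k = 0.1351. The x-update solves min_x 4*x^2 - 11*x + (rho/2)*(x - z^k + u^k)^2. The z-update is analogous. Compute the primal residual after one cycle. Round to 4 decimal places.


ADMM iteration with rho = 1.0, z^k = -0.0582, u^k = 0.1351
Step 1: x-update.
Minimize 4*x^2 - 11*x + (1.0/2)*(x + 0.0582 + 0.1351)^2
FOC: (2*4 + 1.0)*x = 11 + 1.0*(-0.0582 - 0.1351)
x^{k+1} = 1.2007
Step 2: z-update.
Minimize 3*z^2 - 4*z + (1.0/2)*(1.2007 - z + 0.1351)^2
FOC: (2*3 + 1.0)*z = 4 + 1.0*(1.2007 + 0.1351)
z^{k+1} = 0.7623
Step 3: u-update.
u^{k+1} = 0.1351 + 1.2007 - 0.7623 = 0.5736
Step 4: Primal residual = |1.2007 - 0.7623| = 0.4385


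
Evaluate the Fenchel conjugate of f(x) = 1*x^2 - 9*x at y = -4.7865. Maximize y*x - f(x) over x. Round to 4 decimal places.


f*(y) = sup_x {y*x - a*x^2 - b*x} = sup_x {(y-b)*x - a*x^2}
FOC: (y - b) - 2a*x = 0 => x* = (y - b)/(2a)
x* = (-4.7865 + 9)/(2*1) = 2.1068
f*(-4.7865) = (y-b)^2/(4a) = (-4.7865 + 9)^2/(4*1)
= 17.7536/4 = 4.4384


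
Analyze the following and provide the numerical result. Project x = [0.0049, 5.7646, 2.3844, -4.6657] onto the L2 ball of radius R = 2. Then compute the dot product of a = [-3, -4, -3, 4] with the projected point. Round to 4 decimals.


Step 1: Compute ||x|| (intermediates to 6 decimals).
||x|| = sqrt(0.0049^2 + 5.7646^2 + 2.3844^2 + (-4.6657)^2) = 7.790042
Step 2: Project.
Since ||x|| > R, scale = R/||x|| = 2/7.790042 = 0.256738, proj(x) = scale * x
proj(x) = [0.001258, 1.479992, 0.612166, -1.197862]
Step 3: Dot product.
a^T * proj(x) = -3*0.001258 - 4*1.479992 - 3*0.612166 + 4*(-1.197862) = -12.5517


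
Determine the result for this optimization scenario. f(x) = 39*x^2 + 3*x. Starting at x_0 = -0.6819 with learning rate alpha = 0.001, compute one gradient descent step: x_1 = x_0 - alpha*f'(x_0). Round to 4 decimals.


We compute the gradient at x_0 and apply the update.
f'(x) = 78*x + 3
f'(-0.6819) = 78*-0.6819 + 3 = -50.1882
x_1 = -0.6819 - 0.001*-50.1882 = -0.6317


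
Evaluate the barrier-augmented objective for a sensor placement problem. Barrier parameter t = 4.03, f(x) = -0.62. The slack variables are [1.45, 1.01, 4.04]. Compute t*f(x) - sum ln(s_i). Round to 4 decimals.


Step 1: Compute log-barrier.
ln values: [0.3716, 0.01, 1.3962]
phi = -(0.3716 + 0.01 + 1.3962) = -1.7778
Step 2: Compute augmented objective.
t*f(x) = 4.03*-0.62 = -2.4986
Total = -2.4986 - 1.7778 = -4.2764


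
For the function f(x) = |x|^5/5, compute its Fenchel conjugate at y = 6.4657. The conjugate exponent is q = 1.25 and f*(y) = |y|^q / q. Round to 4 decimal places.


The conjugate exponent q satisfies 1/p + 1/q = 1.
p = 5, so q = 5/(5 - 1) = 1.25
|y|^q = 6.4657^1.25 = 10.3103
f*(6.4657) = 10.3103 / 1.25 = 8.2482


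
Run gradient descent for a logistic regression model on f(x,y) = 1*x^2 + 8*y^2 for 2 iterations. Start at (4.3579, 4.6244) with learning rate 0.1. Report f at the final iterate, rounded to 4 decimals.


Gradient descent on f(x,y) = 1*x^2 + 8*y^2.
Starting point: (4.3579, 4.6244), alpha = 0.1
Step 1: grad_x = 2*1*4.3579 = 8.7158, grad_y = 2*8*4.6244 = 73.9904
  x_1 = 4.3579 - 0.1*8.7158 = 3.4863
  y_1 = 4.6244 - 0.1*73.9904 = -2.7746
Step 2: grad_x = 2*1*3.4863 = 6.9726, grad_y = 2*8*-2.7746 = -44.3942
  x_2 = 3.4863 - 0.1*6.9726 = 2.7891
  y_2 = -2.7746 - 0.1*-44.3942 = 1.6648
f(2.7891, 1.6648) = 1*2.7891^2 + 8*1.6648^2 = 29.9509


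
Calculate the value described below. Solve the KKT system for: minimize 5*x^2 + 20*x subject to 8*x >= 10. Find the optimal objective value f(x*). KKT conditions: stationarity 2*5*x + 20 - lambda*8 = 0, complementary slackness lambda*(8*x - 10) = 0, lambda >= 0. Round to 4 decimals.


Step 1: Try lambda = 0 (constraint inactive).
x_unc = -20/(2*5) = -2.0
Check: 8*-2.0 = -16.0 < 10 -- violated!
Step 2: Constraint must be active: 8*x = 10
x* = 10/8 = 1.25
lambda = (2*5*1.25 + 20)/8 = 4.0625
Step 3: Compute optimal value.
f(x*) = 5*1.25^2 + 20*1.25 = 32.8125


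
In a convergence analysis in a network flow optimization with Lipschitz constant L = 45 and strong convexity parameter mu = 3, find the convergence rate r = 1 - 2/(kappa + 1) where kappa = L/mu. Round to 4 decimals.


Step 1: Compute the condition number.
kappa = L/mu = 45/3 = 15.0
Step 2: Compute the convergence rate.
r = 1 - 2/(kappa + 1) = 1 - 2*mu/(L + mu) = (L - mu)/(L + mu) = 42/48 = 0.875


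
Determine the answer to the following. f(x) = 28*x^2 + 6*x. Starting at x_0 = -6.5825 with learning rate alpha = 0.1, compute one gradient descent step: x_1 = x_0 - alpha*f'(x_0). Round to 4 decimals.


We compute the gradient at x_0 and apply the update.
f'(x) = 56*x + 6
f'(-6.5825) = 56*-6.5825 + 6 = -362.62
x_1 = -6.5825 - 0.1*-362.62 = 29.6795


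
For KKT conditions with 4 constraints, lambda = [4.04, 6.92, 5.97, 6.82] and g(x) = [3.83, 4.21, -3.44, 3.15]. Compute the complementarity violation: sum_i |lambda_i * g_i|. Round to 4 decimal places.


KKT complementary slackness check:
lambda_1 * g_1 = 4.04 * 3.83 = 15.4732
lambda_2 * g_2 = 6.92 * 4.21 = 29.1332
lambda_3 * g_3 = 5.97 * -3.44 = -20.5368
lambda_4 * g_4 = 6.82 * 3.15 = 21.483
Total violation = 15.4732 + 29.1332 + 20.5368 + 21.483 = 86.6262


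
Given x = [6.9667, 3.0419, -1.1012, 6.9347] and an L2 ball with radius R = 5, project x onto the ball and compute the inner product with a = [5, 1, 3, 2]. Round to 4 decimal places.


Step 1: Compute ||x|| (intermediates to 6 decimals).
||x|| = sqrt(6.9667^2 + 3.0419^2 + (-1.1012)^2 + 6.9347^2) = 10.348467
Step 2: Project.
Since ||x|| > R, scale = R/||x|| = 5/10.348467 = 0.483163, proj(x) = scale * x
proj(x) = [3.366052, 1.469734, -0.532059, 3.35059]
Step 3: Dot product.
a^T * proj(x) = 5*3.366052 + 1*1.469734 + 3*(-0.532059) + 2*3.35059 = 23.405


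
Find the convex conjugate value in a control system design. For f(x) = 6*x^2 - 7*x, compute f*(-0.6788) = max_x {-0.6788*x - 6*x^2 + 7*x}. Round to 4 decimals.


f*(y) = sup_x {y*x - a*x^2 - b*x} = sup_x {(y-b)*x - a*x^2}
FOC: (y - b) - 2a*x = 0 => x* = (y - b)/(2a)
x* = (-0.6788 + 7)/(2*6) = 0.5268
f*(-0.6788) = (y-b)^2/(4a) = (-0.6788 + 7)^2/(4*6)
= 39.9576/24 = 1.6649


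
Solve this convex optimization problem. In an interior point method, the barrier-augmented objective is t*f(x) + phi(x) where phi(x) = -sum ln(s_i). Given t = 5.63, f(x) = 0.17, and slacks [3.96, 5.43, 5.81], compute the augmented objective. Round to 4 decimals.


Step 1: Compute log-barrier.
ln values: [1.3762, 1.6919, 1.7596]
phi = -(1.3762 + 1.6919 + 1.7596) = -4.8278
Step 2: Compute augmented objective.
t*f(x) = 5.63*0.17 = 0.9571
Total = 0.9571 - 4.8278 = -3.8707


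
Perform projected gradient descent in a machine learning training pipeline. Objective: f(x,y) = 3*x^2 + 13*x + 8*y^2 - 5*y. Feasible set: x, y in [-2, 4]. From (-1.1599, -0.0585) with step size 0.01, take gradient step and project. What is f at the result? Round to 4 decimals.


Step 1: Compute gradient at (-1.1599, -0.0585).
grad_x = 2*3*-1.1599 + 13 = 6.0406
grad_y = 2*8*-0.0585 - 5 = -5.936
Step 2: Gradient step.
x_raw = -1.1599 - 0.01*6.0406 = -1.2203
y_raw = -0.0585 - 0.01*-5.936 = 0.0009
Step 3: Project onto [-2, 4].
x_proj = clip(-1.2203) = -1.2203
y_proj = clip(0.0009) = 0.0009
Step 4: Evaluate f.
f(-1.2203, 0.0009) = -11.4008


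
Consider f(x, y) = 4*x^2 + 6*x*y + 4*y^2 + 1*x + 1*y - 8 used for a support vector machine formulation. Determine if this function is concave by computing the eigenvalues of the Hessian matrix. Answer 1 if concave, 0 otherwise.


The Hessian of f(x,y) = 4*x^2 + 6*x*y + 4*y^2 + 1*x + 1*y - 8 is:
H = [[8, 6], [6, 8]]
Trace = 8 + 8 = 16
Determinant = 8*8 - (6)^2 = 28
Discriminant = (16)^2 - 4*28 = 144.0
Eigenvalues: lambda_1 = 2.0, lambda_2 = 14.0
The function is not concave.

0


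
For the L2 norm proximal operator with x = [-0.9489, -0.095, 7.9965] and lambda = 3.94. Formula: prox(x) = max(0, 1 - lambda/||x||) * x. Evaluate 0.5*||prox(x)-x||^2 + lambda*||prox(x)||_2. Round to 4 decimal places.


Step 1: Compute ||x||.
||x|| = 8.0532
Step 2: Compute scaling factor.
scale = max(0, 1 - 3.94/8.0532) = 0.5108
Step 3: prox(x) = [-0.4847, -0.0485, 4.0842]
||prox(x)|| = 4.1132
Step 4: Proximal objective.
0.5*||prox-x||^2 = 7.7618
lambda*||prox|| = 16.206
Total = 23.9677


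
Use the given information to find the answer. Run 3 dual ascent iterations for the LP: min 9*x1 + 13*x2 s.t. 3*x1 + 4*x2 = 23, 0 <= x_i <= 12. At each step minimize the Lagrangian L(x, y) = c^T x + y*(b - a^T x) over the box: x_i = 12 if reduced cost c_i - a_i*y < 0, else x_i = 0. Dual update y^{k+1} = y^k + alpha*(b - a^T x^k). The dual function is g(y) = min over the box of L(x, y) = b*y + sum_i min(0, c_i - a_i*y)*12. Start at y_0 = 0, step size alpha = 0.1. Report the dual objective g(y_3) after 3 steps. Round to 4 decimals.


Dual ascent for LP: min 9*x1 + 13*x2, 3*x1 + 4*x2 = 23, 0 <= x_i <= 12
Step 1: y^k = 0.0, reduced costs: (9.0, 13.0)
  x^k = (0.0, 0.0), subgradient = b - a^T x = 23.0
  y^{k+1} = 0.0 + 0.1*23.0 = 2.3
Step 2: y^k = 2.3, reduced costs: (2.1, 3.8)
  x^k = (0.0, 0.0), subgradient = b - a^T x = 23.0
  y^{k+1} = 2.3 + 0.1*23.0 = 4.6
Step 3: y^k = 4.6, reduced costs: (-4.8, -5.4)
  x^k = (12.0, 12.0), subgradient = b - a^T x = -61.0
  y^{k+1} = 4.6 + 0.1*-61.0 = -1.5
Dual objective at y_3 = -1.5: reduced costs (13.5, 19.0), box minimizer x = (0.0, 0.0)
g(y_3) = b*y + (c1 - a1*y)*x1 + (c2 - a2*y)*x2 = 23*(-1.5) + 13.5*0.0 + 19.0*0.0 = -34.5 + 0.0 + 0.0 = -34.5


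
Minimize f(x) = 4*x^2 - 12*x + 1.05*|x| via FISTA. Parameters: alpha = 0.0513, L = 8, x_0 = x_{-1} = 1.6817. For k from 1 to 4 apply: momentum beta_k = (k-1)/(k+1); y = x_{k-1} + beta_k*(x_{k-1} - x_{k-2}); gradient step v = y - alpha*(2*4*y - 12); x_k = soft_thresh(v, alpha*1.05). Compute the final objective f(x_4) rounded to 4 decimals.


FISTA on f(x) = 4*x^2 - 12*x + 1.05*|x|
L = 8, alpha = 0.0513
Iteration 1: beta = 0.0, y = 1.6817 + 0.0*(1.6817 - 1.6817) = 1.6817
  grad(y) = 1.4536, v = y - alpha*grad = 1.6071
  prox(v) = soft_thresh(1.6071, 0.0539) = 1.5533
Iteration 2: beta = 0.3333, y = 1.5533 + 0.3333*(1.5533 - 1.6817) = 1.5105
  grad(y) = 0.0836, v = y - alpha*grad = 1.5062
  prox(v) = soft_thresh(1.5062, 0.0539) = 1.4523
Iteration 3: beta = 0.5, y = 1.4523 + 0.5*(1.4523 - 1.5533) = 1.4018
  grad(y) = -0.7855, v = y - alpha*grad = 1.4421
  prox(v) = soft_thresh(1.4421, 0.0539) = 1.3882
Iteration 4: beta = 0.6, y = 1.3882 + 0.6*(1.3882 - 1.4523) = 1.3498
  grad(y) = -1.2015, v = y - alpha*grad = 1.4114
  prox(v) = soft_thresh(1.4114, 0.0539) = 1.3576
f(x_4) = 4*1.3576^2 - 12*1.3576 + 1.05*|1.3576| = -7.4934


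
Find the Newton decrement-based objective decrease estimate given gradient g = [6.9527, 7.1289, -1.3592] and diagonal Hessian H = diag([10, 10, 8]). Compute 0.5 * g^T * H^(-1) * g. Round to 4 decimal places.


Step 1: H is diagonal, so H^(-1) * g = [0.6953, 0.7129, -0.1699].
Step 2: g^T H^(-1) g = sum_i g_i^2 / H_ii
  = (6.9527)^2/10 + (7.1289)^2/10 + (-1.3592)^2/8
  = 4.834 + 5.0821 + 0.2309 = 10.1471
Step 3: Objective decrease = 0.5 * g^T H^(-1) g = 5.0735


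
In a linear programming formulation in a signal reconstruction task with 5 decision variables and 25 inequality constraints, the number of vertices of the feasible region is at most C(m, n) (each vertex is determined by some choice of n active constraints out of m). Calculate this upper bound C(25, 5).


Each vertex corresponds to some choice of n active constraints out of m, so the number of vertices is at most C(m, n) = m! / (n!(m-n)!).
m = 25, n = 5
Numerator: 25 * 24 * 23 * 22 * 21
Denominator: 5! = 120
C(25, 5) = 53130


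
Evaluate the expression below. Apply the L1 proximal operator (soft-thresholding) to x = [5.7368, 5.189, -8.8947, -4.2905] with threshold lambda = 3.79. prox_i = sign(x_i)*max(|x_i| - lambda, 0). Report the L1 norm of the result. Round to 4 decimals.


Soft-thresholding with lambda = 3.79:
prox(5.7368) = sign(5.7368)*max(|5.7368| - 3.79, 0) = 1.9468
prox(5.189) = sign(5.189)*max(|5.189| - 3.79, 0) = 1.399
prox(-8.8947) = sign(-8.8947)*max(|-8.8947| - 3.79, 0) = -5.1047
prox(-4.2905) = sign(-4.2905)*max(|-4.2905| - 3.79, 0) = -0.5005
prox(x) = [1.9468, 1.399, -5.1047, -0.5005]
||prox(x)||_1 = 1.9468 + 1.399 + 5.1047 + 0.5005 = 8.951


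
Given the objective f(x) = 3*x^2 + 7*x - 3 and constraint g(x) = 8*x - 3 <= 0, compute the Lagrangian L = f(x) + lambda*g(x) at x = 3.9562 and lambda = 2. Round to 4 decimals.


Step 1: Evaluate f(x).
f(3.9562) = 3*3.9562^2 + 7*3.9562 - 3 = 71.648
Step 2: Evaluate g(x).
g(3.9562) = 8*3.9562 - 3 = 28.6496
Step 3: Compute Lagrangian.
L = 71.648 + 2*28.6496 = 128.9472


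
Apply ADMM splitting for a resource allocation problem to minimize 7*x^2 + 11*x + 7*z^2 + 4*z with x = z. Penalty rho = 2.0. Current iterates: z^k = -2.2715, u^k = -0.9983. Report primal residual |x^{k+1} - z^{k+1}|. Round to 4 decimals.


ADMM iteration with rho = 2.0, z^k = -2.2715, u^k = -0.9983
Step 1: x-update.
Minimize 7*x^2 + 11*x + (2.0/2)*(x + 2.2715 - 0.9983)^2
FOC: (2*7 + 2.0)*x = -11 + 2.0*(-2.2715 + 0.9983)
x^{k+1} = -0.8467
Step 2: z-update.
Minimize 7*z^2 + 4*z + (2.0/2)*(-0.8467 - z - 0.9983)^2
FOC: (2*7 + 2.0)*z = -4 + 2.0*(-0.8467 - 0.9983)
z^{k+1} = -0.4806
Step 3: u-update.
u^{k+1} = -0.9983 - 0.8467 + 0.4806 = -1.3643
Step 4: Primal residual = |-0.8467 + 0.4806| = 0.366


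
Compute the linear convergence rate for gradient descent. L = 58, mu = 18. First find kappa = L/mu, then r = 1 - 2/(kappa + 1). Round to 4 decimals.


Step 1: Compute the condition number.
kappa = L/mu = 58/18 = 3.2222
Step 2: Compute the convergence rate.
r = 1 - 2/(kappa + 1) = 1 - 2*mu/(L + mu) = (L - mu)/(L + mu) = 40/76 = 0.5263


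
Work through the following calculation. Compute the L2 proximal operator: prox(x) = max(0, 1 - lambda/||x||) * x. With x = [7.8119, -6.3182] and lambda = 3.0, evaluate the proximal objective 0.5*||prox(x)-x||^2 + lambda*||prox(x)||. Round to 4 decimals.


Step 1: Compute ||x||.
||x|| = 10.0472
Step 2: Compute scaling factor.
scale = max(0, 1 - 3.0/10.0472) = 0.7014
Step 3: prox(x) = [5.4793, -4.4316]
||prox(x)|| = 7.0472
Step 4: Proximal objective.
0.5*||prox-x||^2 = 4.5
lambda*||prox|| = 21.1416
Total = 25.6415


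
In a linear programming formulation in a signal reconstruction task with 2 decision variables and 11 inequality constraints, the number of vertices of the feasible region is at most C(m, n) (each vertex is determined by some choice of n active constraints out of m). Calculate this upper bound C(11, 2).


Each vertex corresponds to some choice of n active constraints out of m, so the number of vertices is at most C(m, n) = m! / (n!(m-n)!).
m = 11, n = 2
Numerator: 11 * 10
Denominator: 2! = 2
C(11, 2) = 55


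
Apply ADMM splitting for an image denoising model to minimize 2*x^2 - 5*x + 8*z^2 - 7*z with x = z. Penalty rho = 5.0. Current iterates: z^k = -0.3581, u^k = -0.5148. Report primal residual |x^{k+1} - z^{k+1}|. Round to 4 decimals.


ADMM iteration with rho = 5.0, z^k = -0.3581, u^k = -0.5148
Step 1: x-update.
Minimize 2*x^2 - 5*x + (5.0/2)*(x + 0.3581 - 0.5148)^2
FOC: (2*2 + 5.0)*x = 5 + 5.0*(-0.3581 + 0.5148)
x^{k+1} = 0.6426
Step 2: z-update.
Minimize 8*z^2 - 7*z + (5.0/2)*(0.6426 - z - 0.5148)^2
FOC: (2*8 + 5.0)*z = 7 + 5.0*(0.6426 - 0.5148)
z^{k+1} = 0.3638
Step 3: u-update.
u^{k+1} = -0.5148 + 0.6426 - 0.3638 = -0.236
Step 4: Primal residual = |0.6426 - 0.3638| = 0.2788


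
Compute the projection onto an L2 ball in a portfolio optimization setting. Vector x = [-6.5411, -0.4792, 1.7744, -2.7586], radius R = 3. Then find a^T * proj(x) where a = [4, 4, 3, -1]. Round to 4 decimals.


Step 1: Compute ||x|| (intermediates to 6 decimals).
||x|| = sqrt((-6.5411)^2 + (-0.4792)^2 + 1.7744^2 + (-2.7586)^2) = 7.333075
Step 2: Project.
Since ||x|| > R, scale = R/||x|| = 3/7.333075 = 0.409105, proj(x) = scale * x
proj(x) = [-2.675997, -0.196043, 0.725916, -1.128557]
Step 3: Dot product.
a^T * proj(x) = 4*(-2.675997) + 4*(-0.196043) + 3*0.725916 - 1*(-1.128557) = -8.1819


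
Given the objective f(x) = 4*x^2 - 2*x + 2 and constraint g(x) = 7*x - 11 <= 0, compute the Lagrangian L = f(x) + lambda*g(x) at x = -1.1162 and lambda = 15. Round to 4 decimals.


Step 1: Evaluate f(x).
f(-1.1162) = 4*(-1.1162)^2 - 2*(-1.1162) + 2 = 9.216
Step 2: Evaluate g(x).
g(-1.1162) = 7*-1.1162 - 11 = -18.8134
Step 3: Compute Lagrangian.
L = 9.216 + 15*-18.8134 = -272.985


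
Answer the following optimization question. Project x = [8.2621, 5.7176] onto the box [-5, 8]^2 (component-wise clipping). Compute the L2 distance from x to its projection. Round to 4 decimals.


Project each component onto [-5, 8].
clip(8.2621) = 8.0, clip(5.7176) = 5.7176
Projection = [8.0, 5.7176]
Squared diffs: [0.0687, 0.0]
Distance = sqrt(0.0687) = 0.2621


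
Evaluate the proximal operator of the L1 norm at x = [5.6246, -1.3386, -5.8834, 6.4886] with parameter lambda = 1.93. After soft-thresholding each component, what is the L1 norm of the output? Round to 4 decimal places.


Soft-thresholding with lambda = 1.93:
prox(5.6246) = sign(5.6246)*max(|5.6246| - 1.93, 0) = 3.6946
prox(-1.3386) = sign(-1.3386)*max(|-1.3386| - 1.93, 0) = 0.0
prox(-5.8834) = sign(-5.8834)*max(|-5.8834| - 1.93, 0) = -3.9534
prox(6.4886) = sign(6.4886)*max(|6.4886| - 1.93, 0) = 4.5586
prox(x) = [3.6946, 0.0, -3.9534, 4.5586]
||prox(x)||_1 = 3.6946 + 0.0 + 3.9534 + 4.5586 = 12.2066


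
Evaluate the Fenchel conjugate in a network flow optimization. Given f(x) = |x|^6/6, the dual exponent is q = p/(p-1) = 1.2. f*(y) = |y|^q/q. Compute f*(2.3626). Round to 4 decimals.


The conjugate exponent q satisfies 1/p + 1/q = 1.
p = 6, so q = 6/(6 - 1) = 1.2
|y|^q = 2.3626^1.2 = 2.8059
f*(2.3626) = 2.8059 / 1.2 = 2.3382


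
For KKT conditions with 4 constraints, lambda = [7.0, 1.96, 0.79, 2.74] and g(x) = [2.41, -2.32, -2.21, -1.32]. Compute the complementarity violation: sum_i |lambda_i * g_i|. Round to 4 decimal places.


KKT complementary slackness check:
lambda_1 * g_1 = 7.0 * 2.41 = 16.87
lambda_2 * g_2 = 1.96 * -2.32 = -4.5472
lambda_3 * g_3 = 0.79 * -2.21 = -1.7459
lambda_4 * g_4 = 2.74 * -1.32 = -3.6168
Total violation = 16.87 + 4.5472 + 1.7459 + 3.6168 = 26.7799


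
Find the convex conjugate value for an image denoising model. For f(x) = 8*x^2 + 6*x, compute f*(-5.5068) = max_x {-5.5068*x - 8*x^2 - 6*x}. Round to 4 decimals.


f*(y) = sup_x {y*x - a*x^2 - b*x} = sup_x {(y-b)*x - a*x^2}
FOC: (y - b) - 2a*x = 0 => x* = (y - b)/(2a)
x* = (-5.5068 - 6)/(2*8) = -0.7192
f*(-5.5068) = (y-b)^2/(4a) = (-5.5068 - 6)^2/(4*8)
= 132.4064/32 = 4.1377


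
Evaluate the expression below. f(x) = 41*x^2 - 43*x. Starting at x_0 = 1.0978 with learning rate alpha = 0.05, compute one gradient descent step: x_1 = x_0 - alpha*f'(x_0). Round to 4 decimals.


We compute the gradient at x_0 and apply the update.
f'(x) = 82*x - 43
f'(1.0978) = 82*1.0978 - 43 = 47.0196
x_1 = 1.0978 - 0.05*47.0196 = -1.2532


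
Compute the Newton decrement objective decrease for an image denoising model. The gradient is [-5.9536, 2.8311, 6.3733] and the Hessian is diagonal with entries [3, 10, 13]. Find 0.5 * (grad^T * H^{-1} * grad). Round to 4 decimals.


Step 1: H is diagonal, so H^(-1) * g = [-1.9845, 0.2831, 0.4903].
Step 2: g^T H^(-1) g = sum_i g_i^2 / H_ii
  = (-5.9536)^2/3 + (2.8311)^2/10 + (6.3733)^2/13
  = 11.8151 + 0.8015 + 3.1245 = 15.7412
Step 3: Objective decrease = 0.5 * g^T H^(-1) g = 7.8706


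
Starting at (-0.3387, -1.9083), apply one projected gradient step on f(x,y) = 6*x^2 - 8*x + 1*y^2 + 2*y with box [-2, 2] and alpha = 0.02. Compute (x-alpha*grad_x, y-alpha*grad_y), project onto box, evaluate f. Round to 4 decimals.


Step 1: Compute gradient at (-0.3387, -1.9083).
grad_x = 2*6*-0.3387 - 8 = -12.0644
grad_y = 2*1*-1.9083 + 2 = -1.8166
Step 2: Gradient step.
x_raw = -0.3387 - 0.02*-12.0644 = -0.0974
y_raw = -1.9083 - 0.02*-1.8166 = -1.872
Step 3: Project onto [-2, 2].
x_proj = clip(-0.0974) = -0.0974
y_proj = clip(-1.872) = -1.872
Step 4: Evaluate f.
f(-0.0974, -1.872) = 0.5966


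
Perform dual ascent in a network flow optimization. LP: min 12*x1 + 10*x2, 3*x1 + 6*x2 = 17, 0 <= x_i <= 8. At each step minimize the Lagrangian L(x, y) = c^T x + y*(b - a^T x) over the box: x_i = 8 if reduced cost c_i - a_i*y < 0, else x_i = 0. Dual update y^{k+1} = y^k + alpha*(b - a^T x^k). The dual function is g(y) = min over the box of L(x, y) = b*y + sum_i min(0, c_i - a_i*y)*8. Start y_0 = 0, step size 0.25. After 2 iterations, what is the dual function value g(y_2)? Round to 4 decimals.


Dual ascent for LP: min 12*x1 + 10*x2, 3*x1 + 6*x2 = 17, 0 <= x_i <= 8
Step 1: y^k = 0.0, reduced costs: (12.0, 10.0)
  x^k = (0.0, 0.0), subgradient = b - a^T x = 17.0
  y^{k+1} = 0.0 + 0.25*17.0 = 4.25
Step 2: y^k = 4.25, reduced costs: (-0.75, -15.5)
  x^k = (8.0, 8.0), subgradient = b - a^T x = -55.0
  y^{k+1} = 4.25 + 0.25*-55.0 = -9.5
Dual objective at y_2 = -9.5: reduced costs (40.5, 67.0), box minimizer x = (0.0, 0.0)
g(y_2) = b*y + (c1 - a1*y)*x1 + (c2 - a2*y)*x2 = 17*(-9.5) + 40.5*0.0 + 67.0*0.0 = -161.5 + 0.0 + 0.0 = -161.5


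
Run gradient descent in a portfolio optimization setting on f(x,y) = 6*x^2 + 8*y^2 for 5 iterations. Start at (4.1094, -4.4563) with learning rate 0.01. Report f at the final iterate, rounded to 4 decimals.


Gradient descent on f(x,y) = 6*x^2 + 8*y^2.
Starting point: (4.1094, -4.4563), alpha = 0.01
Step 1: grad_x = 2*6*4.1094 = 49.3128, grad_y = 2*8*-4.4563 = -71.3008
  x_1 = 4.1094 - 0.01*49.3128 = 3.6163
  y_1 = -4.4563 - 0.01*-71.3008 = -3.7433
Step 2: grad_x = 2*6*3.6163 = 43.3953, grad_y = 2*8*-3.7433 = -59.8927
  x_2 = 3.6163 - 0.01*43.3953 = 3.1823
  y_2 = -3.7433 - 0.01*-59.8927 = -3.1444
Step 3: grad_x = 2*6*3.1823 = 38.1878, grad_y = 2*8*-3.1444 = -50.3098
  x_3 = 3.1823 - 0.01*38.1878 = 2.8004
  y_3 = -3.1444 - 0.01*-50.3098 = -2.6413
Step 4: grad_x = 2*6*2.8004 = 33.6053, grad_y = 2*8*-2.6413 = -42.2603
  x_4 = 2.8004 - 0.01*33.6053 = 2.4644
  y_4 = -2.6413 - 0.01*-42.2603 = -2.2187
Step 5: grad_x = 2*6*2.4644 = 29.5727, grad_y = 2*8*-2.2187 = -35.4986
  x_5 = 2.4644 - 0.01*29.5727 = 2.1687
  y_5 = -2.2187 - 0.01*-35.4986 = -1.8637
f(2.1687, -1.8637) = 6*2.1687^2 + 8*(-1.8637)^2 = 56.0049


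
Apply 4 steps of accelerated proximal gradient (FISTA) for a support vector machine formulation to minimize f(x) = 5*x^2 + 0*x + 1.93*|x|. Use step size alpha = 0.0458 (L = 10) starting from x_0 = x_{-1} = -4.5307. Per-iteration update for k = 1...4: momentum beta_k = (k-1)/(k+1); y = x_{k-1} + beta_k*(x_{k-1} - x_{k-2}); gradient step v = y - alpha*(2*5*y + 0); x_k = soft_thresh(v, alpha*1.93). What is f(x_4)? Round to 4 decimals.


FISTA on f(x) = 5*x^2 + 0*x + 1.93*|x|
L = 10, alpha = 0.0458
Iteration 1: beta = 0.0, y = -4.5307 + 0.0*(-4.5307 + 4.5307) = -4.5307
  grad(y) = -45.307, v = y - alpha*grad = -2.4556
  prox(v) = soft_thresh(-2.4556, 0.0884) = -2.3672
Iteration 2: beta = 0.3333, y = -2.3672 + 0.3333*(-2.3672 + 4.5307) = -1.6461
  grad(y) = -16.4609, v = y - alpha*grad = -0.8922
  prox(v) = soft_thresh(-0.8922, 0.0884) = -0.8038
Iteration 3: beta = 0.5, y = -0.8038 + 0.5*(-0.8038 + 2.3672) = -0.0221
  grad(y) = -0.2206, v = y - alpha*grad = -0.012
  prox(v) = soft_thresh(-0.012, 0.0884) = 0.0
Iteration 4: beta = 0.6, y = 0.0 + 0.6*(0.0 + 0.8038) = 0.4823
  grad(y) = 4.8227, v = y - alpha*grad = 0.2614
  prox(v) = soft_thresh(0.2614, 0.0884) = 0.173
f(x_4) = 5*0.173^2 + 0*0.173 + 1.93*|0.173| = 0.4835


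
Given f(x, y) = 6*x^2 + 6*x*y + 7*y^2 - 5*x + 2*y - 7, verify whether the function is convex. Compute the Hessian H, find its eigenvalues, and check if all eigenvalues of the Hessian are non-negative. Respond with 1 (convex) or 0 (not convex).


The Hessian of f(x,y) = 6*x^2 + 6*x*y + 7*y^2 - 5*x + 2*y - 7 is:
H = [[12, 6], [6, 14]]
Trace = 12 + 14 = 26
Determinant = 12*14 - (6)^2 = 132
Discriminant = (26)^2 - 4*132 = 148.0
Eigenvalues: lambda_1 = 6.9172, lambda_2 = 19.0828
The function is convex.

1


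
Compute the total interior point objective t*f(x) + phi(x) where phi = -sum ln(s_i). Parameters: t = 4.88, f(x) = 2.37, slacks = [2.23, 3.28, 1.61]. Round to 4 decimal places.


Step 1: Compute log-barrier.
ln values: [0.802, 1.1878, 0.4762]
phi = -(0.802 + 1.1878 + 0.4762) = -2.4661
Step 2: Compute augmented objective.
t*f(x) = 4.88*2.37 = 11.5656
Total = 11.5656 - 2.4661 = 9.0995


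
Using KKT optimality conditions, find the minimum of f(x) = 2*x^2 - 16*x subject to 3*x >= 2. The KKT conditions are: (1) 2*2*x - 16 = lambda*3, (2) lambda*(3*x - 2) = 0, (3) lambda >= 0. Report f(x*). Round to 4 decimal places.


Step 1: Try lambda = 0 (constraint inactive).
Stationarity: 2*2*x - 16 = 0
x* = 16/(2*2) = 4.0
Check constraint: 3*4.0 = 12.0 >= 2 -- satisfied.
Step 2: Compute optimal value.
f(x*) = 2*4.0^2 - 16*4.0 = -32.0


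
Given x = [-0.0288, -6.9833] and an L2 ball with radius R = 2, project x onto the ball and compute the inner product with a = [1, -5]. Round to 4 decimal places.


Step 1: Compute ||x|| (intermediates to 6 decimals).
||x|| = sqrt((-0.0288)^2 + (-6.9833)^2) = 6.983359
Step 2: Project.
Since ||x|| > R, scale = R/||x|| = 2/6.983359 = 0.286395, proj(x) = scale * x
proj(x) = [-0.008248, -1.999982]
Step 3: Dot product.
a^T * proj(x) = 1*(-0.008248) - 5*(-1.999982) = 9.9917


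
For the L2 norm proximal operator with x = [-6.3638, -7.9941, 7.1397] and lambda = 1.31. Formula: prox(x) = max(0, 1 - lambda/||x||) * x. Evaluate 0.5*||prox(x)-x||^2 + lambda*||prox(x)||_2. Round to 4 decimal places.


Step 1: Compute ||x||.
||x|| = 12.4651
Step 2: Compute scaling factor.
scale = max(0, 1 - 1.31/12.4651) = 0.8949
Step 3: prox(x) = [-5.695, -7.154, 6.3894]
||prox(x)|| = 11.1551
Step 4: Proximal objective.
0.5*||prox-x||^2 = 0.8581
lambda*||prox|| = 14.6132
Total = 15.4712


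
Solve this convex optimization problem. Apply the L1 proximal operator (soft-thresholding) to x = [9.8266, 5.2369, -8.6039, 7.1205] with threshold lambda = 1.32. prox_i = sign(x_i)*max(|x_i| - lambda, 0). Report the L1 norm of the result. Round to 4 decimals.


Soft-thresholding with lambda = 1.32:
prox(9.8266) = sign(9.8266)*max(|9.8266| - 1.32, 0) = 8.5066
prox(5.2369) = sign(5.2369)*max(|5.2369| - 1.32, 0) = 3.9169
prox(-8.6039) = sign(-8.6039)*max(|-8.6039| - 1.32, 0) = -7.2839
prox(7.1205) = sign(7.1205)*max(|7.1205| - 1.32, 0) = 5.8005
prox(x) = [8.5066, 3.9169, -7.2839, 5.8005]
||prox(x)||_1 = 8.5066 + 3.9169 + 7.2839 + 5.8005 = 25.5079


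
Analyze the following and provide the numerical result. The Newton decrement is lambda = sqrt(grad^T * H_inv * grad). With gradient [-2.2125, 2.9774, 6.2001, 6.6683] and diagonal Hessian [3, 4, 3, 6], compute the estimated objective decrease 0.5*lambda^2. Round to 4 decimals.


Step 1: H is diagonal, so H^(-1) * g = [-0.7375, 0.7444, 2.0667, 1.1114].
Step 2: g^T H^(-1) g = sum_i g_i^2 / H_ii
  = (-2.2125)^2/3 + (2.9774)^2/4 + (6.2001)^2/3 + (6.6683)^2/6
  = 1.6317 + 2.2162 + 12.8137 + 7.411 = 24.0727
Step 3: Objective decrease = 0.5 * g^T H^(-1) g = 12.0364


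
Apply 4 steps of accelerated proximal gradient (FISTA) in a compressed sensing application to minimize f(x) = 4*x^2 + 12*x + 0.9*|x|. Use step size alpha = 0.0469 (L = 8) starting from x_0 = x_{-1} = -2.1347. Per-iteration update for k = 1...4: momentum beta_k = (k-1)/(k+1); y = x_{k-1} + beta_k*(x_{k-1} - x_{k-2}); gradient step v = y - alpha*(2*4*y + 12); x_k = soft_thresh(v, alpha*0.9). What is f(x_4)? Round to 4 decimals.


FISTA on f(x) = 4*x^2 + 12*x + 0.9*|x|
L = 8, alpha = 0.0469
Iteration 1: beta = 0.0, y = -2.1347 + 0.0*(-2.1347 + 2.1347) = -2.1347
  grad(y) = -5.0776, v = y - alpha*grad = -1.8966
  prox(v) = soft_thresh(-1.8966, 0.0422) = -1.8544
Iteration 2: beta = 0.3333, y = -1.8544 + 0.3333*(-1.8544 + 2.1347) = -1.7609
  grad(y) = -2.0872, v = y - alpha*grad = -1.663
  prox(v) = soft_thresh(-1.663, 0.0422) = -1.6208
Iteration 3: beta = 0.5, y = -1.6208 + 0.5*(-1.6208 + 1.8544) = -1.504
  grad(y) = -0.0322, v = y - alpha*grad = -1.5025
  prox(v) = soft_thresh(-1.5025, 0.0422) = -1.4603
Iteration 4: beta = 0.6, y = -1.4603 + 0.6*(-1.4603 + 1.6208) = -1.364
  grad(y) = 1.0879, v = y - alpha*grad = -1.415
  prox(v) = soft_thresh(-1.415, 0.0422) = -1.3728
f(x_4) = 4*(-1.3728)^2 + 12*(-1.3728) + 0.9*|-1.3728| = -7.6998


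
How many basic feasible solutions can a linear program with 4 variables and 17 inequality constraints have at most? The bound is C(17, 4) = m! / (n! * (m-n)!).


Each vertex corresponds to some choice of n active constraints out of m, so the number of vertices is at most C(m, n) = m! / (n!(m-n)!).
m = 17, n = 4
Numerator: 17 * 16 * 15 * 14
Denominator: 4! = 24
C(17, 4) = 2380


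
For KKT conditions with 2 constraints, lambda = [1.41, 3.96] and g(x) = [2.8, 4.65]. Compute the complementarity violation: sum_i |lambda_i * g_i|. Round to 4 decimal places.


KKT complementary slackness check:
lambda_1 * g_1 = 1.41 * 2.8 = 3.948
lambda_2 * g_2 = 3.96 * 4.65 = 18.414
Total violation = 3.948 + 18.414 = 22.362


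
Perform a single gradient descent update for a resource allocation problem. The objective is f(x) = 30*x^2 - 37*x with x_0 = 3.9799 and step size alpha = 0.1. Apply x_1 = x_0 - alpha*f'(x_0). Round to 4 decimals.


We compute the gradient at x_0 and apply the update.
f'(x) = 60*x - 37
f'(3.9799) = 60*3.9799 - 37 = 201.794
x_1 = 3.9799 - 0.1*201.794 = -16.1995


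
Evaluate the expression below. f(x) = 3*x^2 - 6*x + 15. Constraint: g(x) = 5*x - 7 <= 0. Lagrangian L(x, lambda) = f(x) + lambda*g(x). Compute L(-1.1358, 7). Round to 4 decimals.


Step 1: Evaluate f(x).
f(-1.1358) = 3*(-1.1358)^2 - 6*(-1.1358) + 15 = 25.6849
Step 2: Evaluate g(x).
g(-1.1358) = 5*-1.1358 - 7 = -12.679
Step 3: Compute Lagrangian.
L = 25.6849 + 7*-12.679 = -63.0681


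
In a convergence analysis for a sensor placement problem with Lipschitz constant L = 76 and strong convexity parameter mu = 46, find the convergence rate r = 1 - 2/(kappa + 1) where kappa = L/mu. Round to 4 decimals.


Step 1: Compute the condition number.
kappa = L/mu = 76/46 = 1.6522
Step 2: Compute the convergence rate.
r = 1 - 2/(kappa + 1) = 1 - 2*mu/(L + mu) = (L - mu)/(L + mu) = 30/122 = 0.2459


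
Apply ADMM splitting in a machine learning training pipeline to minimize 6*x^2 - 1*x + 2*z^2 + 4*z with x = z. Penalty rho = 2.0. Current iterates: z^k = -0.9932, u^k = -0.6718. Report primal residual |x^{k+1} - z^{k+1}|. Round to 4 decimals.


ADMM iteration with rho = 2.0, z^k = -0.9932, u^k = -0.6718
Step 1: x-update.
Minimize 6*x^2 - 1*x + (2.0/2)*(x + 0.9932 - 0.6718)^2
FOC: (2*6 + 2.0)*x = 1 + 2.0*(-0.9932 + 0.6718)
x^{k+1} = 0.0255
Step 2: z-update.
Minimize 2*z^2 + 4*z + (2.0/2)*(0.0255 - z - 0.6718)^2
FOC: (2*2 + 2.0)*z = -4 + 2.0*(0.0255 - 0.6718)
z^{k+1} = -0.8821
Step 3: u-update.
u^{k+1} = -0.6718 + 0.0255 + 0.8821 = 0.2358
Step 4: Primal residual = |0.0255 + 0.8821| = 0.9076


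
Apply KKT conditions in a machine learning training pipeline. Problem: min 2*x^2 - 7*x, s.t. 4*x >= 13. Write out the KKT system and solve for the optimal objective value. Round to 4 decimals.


Step 1: Try lambda = 0 (constraint inactive).
x_unc = 7/(2*2) = 1.75
Check: 4*1.75 = 7.0 < 13 -- violated!
Step 2: Constraint must be active: 4*x = 13
x* = 13/4 = 3.25
lambda = (2*2*3.25 - 7)/4 = 1.5
Step 3: Compute optimal value.
f(x*) = 2*3.25^2 - 7*3.25 = -1.625


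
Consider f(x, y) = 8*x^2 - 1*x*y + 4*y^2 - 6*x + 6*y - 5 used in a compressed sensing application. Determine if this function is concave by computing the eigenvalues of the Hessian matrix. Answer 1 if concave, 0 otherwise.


The Hessian of f(x,y) = 8*x^2 - 1*x*y + 4*y^2 - 6*x + 6*y - 5 is:
H = [[16, -1], [-1, 8]]
Trace = 16 + 8 = 24
Determinant = 16*8 - (-1)^2 = 127
Discriminant = (24)^2 - 4*127 = 68.0
Eigenvalues: lambda_1 = 7.8769, lambda_2 = 16.1231
The function is not concave.

0
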